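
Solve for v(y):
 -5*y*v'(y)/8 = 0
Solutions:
 v(y) = C1


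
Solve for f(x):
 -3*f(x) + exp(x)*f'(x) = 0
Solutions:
 f(x) = C1*exp(-3*exp(-x))


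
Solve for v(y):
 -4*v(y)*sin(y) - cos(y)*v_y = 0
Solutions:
 v(y) = C1*cos(y)^4


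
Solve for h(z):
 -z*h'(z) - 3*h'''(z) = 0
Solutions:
 h(z) = C1 + Integral(C2*airyai(-3^(2/3)*z/3) + C3*airybi(-3^(2/3)*z/3), z)


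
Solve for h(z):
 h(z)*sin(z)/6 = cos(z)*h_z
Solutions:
 h(z) = C1/cos(z)^(1/6)


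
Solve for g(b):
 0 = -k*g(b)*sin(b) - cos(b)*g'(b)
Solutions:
 g(b) = C1*exp(k*log(cos(b)))


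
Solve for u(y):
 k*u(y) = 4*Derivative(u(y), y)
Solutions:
 u(y) = C1*exp(k*y/4)


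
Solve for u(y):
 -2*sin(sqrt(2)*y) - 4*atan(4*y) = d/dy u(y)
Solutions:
 u(y) = C1 - 4*y*atan(4*y) + log(16*y^2 + 1)/2 + sqrt(2)*cos(sqrt(2)*y)


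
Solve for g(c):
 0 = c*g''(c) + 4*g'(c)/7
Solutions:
 g(c) = C1 + C2*c^(3/7)


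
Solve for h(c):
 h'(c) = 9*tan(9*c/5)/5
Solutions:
 h(c) = C1 - log(cos(9*c/5))


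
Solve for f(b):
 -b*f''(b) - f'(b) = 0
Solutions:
 f(b) = C1 + C2*log(b)


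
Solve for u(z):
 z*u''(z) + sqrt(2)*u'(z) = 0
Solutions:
 u(z) = C1 + C2*z^(1 - sqrt(2))


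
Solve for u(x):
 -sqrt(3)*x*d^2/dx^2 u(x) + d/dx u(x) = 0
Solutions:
 u(x) = C1 + C2*x^(sqrt(3)/3 + 1)


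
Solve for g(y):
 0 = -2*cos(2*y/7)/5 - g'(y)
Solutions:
 g(y) = C1 - 7*sin(2*y/7)/5


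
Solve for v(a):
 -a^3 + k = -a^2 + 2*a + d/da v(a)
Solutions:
 v(a) = C1 - a^4/4 + a^3/3 - a^2 + a*k


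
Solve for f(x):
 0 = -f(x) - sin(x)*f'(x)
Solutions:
 f(x) = C1*sqrt(cos(x) + 1)/sqrt(cos(x) - 1)


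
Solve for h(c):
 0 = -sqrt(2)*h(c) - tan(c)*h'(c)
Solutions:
 h(c) = C1/sin(c)^(sqrt(2))


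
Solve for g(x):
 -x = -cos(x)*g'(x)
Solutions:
 g(x) = C1 + Integral(x/cos(x), x)


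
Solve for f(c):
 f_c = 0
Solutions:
 f(c) = C1


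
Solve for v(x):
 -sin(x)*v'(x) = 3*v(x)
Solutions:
 v(x) = C1*(cos(x) + 1)^(3/2)/(cos(x) - 1)^(3/2)


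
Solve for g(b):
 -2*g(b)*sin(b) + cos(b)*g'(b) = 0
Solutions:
 g(b) = C1/cos(b)^2


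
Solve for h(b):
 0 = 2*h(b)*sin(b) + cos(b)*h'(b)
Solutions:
 h(b) = C1*cos(b)^2


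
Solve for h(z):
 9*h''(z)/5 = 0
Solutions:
 h(z) = C1 + C2*z


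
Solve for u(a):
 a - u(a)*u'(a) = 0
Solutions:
 u(a) = -sqrt(C1 + a^2)
 u(a) = sqrt(C1 + a^2)


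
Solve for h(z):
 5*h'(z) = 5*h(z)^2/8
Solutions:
 h(z) = -8/(C1 + z)


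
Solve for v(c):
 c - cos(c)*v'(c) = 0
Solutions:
 v(c) = C1 + Integral(c/cos(c), c)


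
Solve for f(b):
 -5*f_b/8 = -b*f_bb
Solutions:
 f(b) = C1 + C2*b^(13/8)


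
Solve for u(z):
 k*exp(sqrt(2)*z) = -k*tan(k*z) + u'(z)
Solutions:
 u(z) = C1 + k*Piecewise((sqrt(2)*exp(sqrt(2)*z)/2 + log(tan(k*z)^2 + 1)/(2*k), Ne(k, 0)), (sqrt(2)*exp(sqrt(2)*z)/2, True))


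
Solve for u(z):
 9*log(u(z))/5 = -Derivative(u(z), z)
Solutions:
 li(u(z)) = C1 - 9*z/5


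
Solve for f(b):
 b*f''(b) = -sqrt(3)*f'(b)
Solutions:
 f(b) = C1 + C2*b^(1 - sqrt(3))


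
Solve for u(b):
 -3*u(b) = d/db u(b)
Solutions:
 u(b) = C1*exp(-3*b)


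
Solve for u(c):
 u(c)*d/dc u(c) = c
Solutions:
 u(c) = -sqrt(C1 + c^2)
 u(c) = sqrt(C1 + c^2)


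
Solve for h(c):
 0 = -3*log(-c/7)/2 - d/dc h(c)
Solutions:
 h(c) = C1 - 3*c*log(-c)/2 + 3*c*(1 + log(7))/2


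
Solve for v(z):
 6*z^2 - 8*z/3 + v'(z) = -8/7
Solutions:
 v(z) = C1 - 2*z^3 + 4*z^2/3 - 8*z/7


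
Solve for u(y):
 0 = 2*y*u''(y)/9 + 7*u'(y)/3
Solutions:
 u(y) = C1 + C2/y^(19/2)


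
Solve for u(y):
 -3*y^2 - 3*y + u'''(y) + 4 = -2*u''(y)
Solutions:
 u(y) = C1 + C2*y + C3*exp(-2*y) + y^4/8 - y^2


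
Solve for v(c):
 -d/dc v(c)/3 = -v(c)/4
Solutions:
 v(c) = C1*exp(3*c/4)


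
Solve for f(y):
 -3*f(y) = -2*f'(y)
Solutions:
 f(y) = C1*exp(3*y/2)


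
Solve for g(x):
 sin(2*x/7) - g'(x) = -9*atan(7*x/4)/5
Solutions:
 g(x) = C1 + 9*x*atan(7*x/4)/5 - 18*log(49*x^2 + 16)/35 - 7*cos(2*x/7)/2


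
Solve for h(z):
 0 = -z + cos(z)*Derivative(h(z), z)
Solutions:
 h(z) = C1 + Integral(z/cos(z), z)


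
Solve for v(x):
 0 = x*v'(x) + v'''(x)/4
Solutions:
 v(x) = C1 + Integral(C2*airyai(-2^(2/3)*x) + C3*airybi(-2^(2/3)*x), x)


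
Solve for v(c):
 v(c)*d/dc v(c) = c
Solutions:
 v(c) = -sqrt(C1 + c^2)
 v(c) = sqrt(C1 + c^2)


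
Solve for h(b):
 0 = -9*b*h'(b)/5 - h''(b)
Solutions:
 h(b) = C1 + C2*erf(3*sqrt(10)*b/10)


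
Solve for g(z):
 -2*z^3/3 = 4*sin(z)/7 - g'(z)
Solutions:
 g(z) = C1 + z^4/6 - 4*cos(z)/7


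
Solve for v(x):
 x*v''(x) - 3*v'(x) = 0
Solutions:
 v(x) = C1 + C2*x^4


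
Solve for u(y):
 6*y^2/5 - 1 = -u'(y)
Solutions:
 u(y) = C1 - 2*y^3/5 + y


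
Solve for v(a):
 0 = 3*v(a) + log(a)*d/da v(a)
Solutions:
 v(a) = C1*exp(-3*li(a))


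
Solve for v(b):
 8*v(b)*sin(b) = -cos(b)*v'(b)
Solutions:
 v(b) = C1*cos(b)^8


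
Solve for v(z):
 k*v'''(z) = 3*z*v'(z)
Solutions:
 v(z) = C1 + Integral(C2*airyai(3^(1/3)*z*(1/k)^(1/3)) + C3*airybi(3^(1/3)*z*(1/k)^(1/3)), z)


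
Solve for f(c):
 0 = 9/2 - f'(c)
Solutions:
 f(c) = C1 + 9*c/2


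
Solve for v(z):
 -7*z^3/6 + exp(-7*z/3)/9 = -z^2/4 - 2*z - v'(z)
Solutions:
 v(z) = C1 + 7*z^4/24 - z^3/12 - z^2 + exp(-7*z/3)/21


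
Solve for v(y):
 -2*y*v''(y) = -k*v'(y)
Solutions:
 v(y) = C1 + y^(re(k)/2 + 1)*(C2*sin(log(y)*Abs(im(k))/2) + C3*cos(log(y)*im(k)/2))


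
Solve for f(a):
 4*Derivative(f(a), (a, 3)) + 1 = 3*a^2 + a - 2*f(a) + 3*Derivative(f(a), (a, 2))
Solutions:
 f(a) = C1*exp(a*((4*sqrt(14) + 15)^(-1/3) + 2 + (4*sqrt(14) + 15)^(1/3))/8)*sin(sqrt(3)*a*(-(4*sqrt(14) + 15)^(1/3) + (4*sqrt(14) + 15)^(-1/3))/8) + C2*exp(a*((4*sqrt(14) + 15)^(-1/3) + 2 + (4*sqrt(14) + 15)^(1/3))/8)*cos(sqrt(3)*a*(-(4*sqrt(14) + 15)^(1/3) + (4*sqrt(14) + 15)^(-1/3))/8) + C3*exp(a*(-(4*sqrt(14) + 15)^(1/3) - 1/(4*sqrt(14) + 15)^(1/3) + 1)/4) + 3*a^2/2 + a/2 + 4


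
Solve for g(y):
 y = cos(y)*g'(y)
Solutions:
 g(y) = C1 + Integral(y/cos(y), y)


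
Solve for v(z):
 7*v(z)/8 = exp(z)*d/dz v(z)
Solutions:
 v(z) = C1*exp(-7*exp(-z)/8)


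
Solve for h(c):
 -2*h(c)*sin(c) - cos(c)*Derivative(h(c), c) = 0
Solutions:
 h(c) = C1*cos(c)^2


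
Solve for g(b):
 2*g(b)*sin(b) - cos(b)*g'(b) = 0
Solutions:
 g(b) = C1/cos(b)^2


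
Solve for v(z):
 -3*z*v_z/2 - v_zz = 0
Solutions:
 v(z) = C1 + C2*erf(sqrt(3)*z/2)


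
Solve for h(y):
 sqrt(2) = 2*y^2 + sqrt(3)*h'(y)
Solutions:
 h(y) = C1 - 2*sqrt(3)*y^3/9 + sqrt(6)*y/3


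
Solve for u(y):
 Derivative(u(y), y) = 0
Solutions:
 u(y) = C1


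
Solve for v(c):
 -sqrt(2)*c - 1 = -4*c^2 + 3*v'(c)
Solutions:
 v(c) = C1 + 4*c^3/9 - sqrt(2)*c^2/6 - c/3


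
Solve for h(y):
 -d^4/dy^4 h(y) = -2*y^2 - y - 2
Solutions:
 h(y) = C1 + C2*y + C3*y^2 + C4*y^3 + y^6/180 + y^5/120 + y^4/12


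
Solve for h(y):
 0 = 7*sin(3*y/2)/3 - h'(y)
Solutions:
 h(y) = C1 - 14*cos(3*y/2)/9


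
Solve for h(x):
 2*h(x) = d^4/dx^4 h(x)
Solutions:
 h(x) = C1*exp(-2^(1/4)*x) + C2*exp(2^(1/4)*x) + C3*sin(2^(1/4)*x) + C4*cos(2^(1/4)*x)


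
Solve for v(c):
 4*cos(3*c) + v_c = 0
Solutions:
 v(c) = C1 - 4*sin(3*c)/3


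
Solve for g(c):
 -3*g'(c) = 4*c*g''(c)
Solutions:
 g(c) = C1 + C2*c^(1/4)


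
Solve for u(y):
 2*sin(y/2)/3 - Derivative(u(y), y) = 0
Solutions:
 u(y) = C1 - 4*cos(y/2)/3


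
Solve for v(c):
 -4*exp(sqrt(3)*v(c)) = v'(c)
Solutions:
 v(c) = sqrt(3)*(2*log(1/(C1 + 4*c)) - log(3))/6


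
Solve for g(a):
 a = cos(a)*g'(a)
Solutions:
 g(a) = C1 + Integral(a/cos(a), a)


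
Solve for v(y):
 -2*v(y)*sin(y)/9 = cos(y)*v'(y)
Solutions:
 v(y) = C1*cos(y)^(2/9)


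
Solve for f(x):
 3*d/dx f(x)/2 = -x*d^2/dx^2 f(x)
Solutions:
 f(x) = C1 + C2/sqrt(x)


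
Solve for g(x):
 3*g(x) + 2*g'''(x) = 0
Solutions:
 g(x) = C3*exp(-2^(2/3)*3^(1/3)*x/2) + (C1*sin(2^(2/3)*3^(5/6)*x/4) + C2*cos(2^(2/3)*3^(5/6)*x/4))*exp(2^(2/3)*3^(1/3)*x/4)


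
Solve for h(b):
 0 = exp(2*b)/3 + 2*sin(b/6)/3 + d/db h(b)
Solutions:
 h(b) = C1 - exp(2*b)/6 + 4*cos(b/6)


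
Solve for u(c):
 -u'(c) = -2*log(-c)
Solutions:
 u(c) = C1 + 2*c*log(-c) - 2*c


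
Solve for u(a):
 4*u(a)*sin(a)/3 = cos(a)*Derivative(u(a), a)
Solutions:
 u(a) = C1/cos(a)^(4/3)


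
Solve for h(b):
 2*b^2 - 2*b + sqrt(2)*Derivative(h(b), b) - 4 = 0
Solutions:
 h(b) = C1 - sqrt(2)*b^3/3 + sqrt(2)*b^2/2 + 2*sqrt(2)*b


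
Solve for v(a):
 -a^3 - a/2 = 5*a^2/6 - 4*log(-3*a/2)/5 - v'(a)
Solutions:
 v(a) = C1 + a^4/4 + 5*a^3/18 + a^2/4 - 4*a*log(-a)/5 + 4*a*(-log(3) + log(2) + 1)/5


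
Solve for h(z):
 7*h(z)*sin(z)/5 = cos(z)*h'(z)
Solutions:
 h(z) = C1/cos(z)^(7/5)


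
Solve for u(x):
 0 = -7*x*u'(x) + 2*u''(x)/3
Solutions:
 u(x) = C1 + C2*erfi(sqrt(21)*x/2)


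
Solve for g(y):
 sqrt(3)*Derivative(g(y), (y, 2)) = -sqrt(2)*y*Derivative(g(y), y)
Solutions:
 g(y) = C1 + C2*erf(6^(3/4)*y/6)


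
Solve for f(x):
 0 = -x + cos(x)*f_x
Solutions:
 f(x) = C1 + Integral(x/cos(x), x)


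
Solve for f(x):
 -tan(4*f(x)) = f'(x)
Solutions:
 f(x) = -asin(C1*exp(-4*x))/4 + pi/4
 f(x) = asin(C1*exp(-4*x))/4


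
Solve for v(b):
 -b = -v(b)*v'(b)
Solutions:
 v(b) = -sqrt(C1 + b^2)
 v(b) = sqrt(C1 + b^2)


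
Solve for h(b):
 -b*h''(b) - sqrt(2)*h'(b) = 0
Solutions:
 h(b) = C1 + C2*b^(1 - sqrt(2))


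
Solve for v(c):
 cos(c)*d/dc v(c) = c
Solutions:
 v(c) = C1 + Integral(c/cos(c), c)


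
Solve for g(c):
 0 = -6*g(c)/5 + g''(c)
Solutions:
 g(c) = C1*exp(-sqrt(30)*c/5) + C2*exp(sqrt(30)*c/5)


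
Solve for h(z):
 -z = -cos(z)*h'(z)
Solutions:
 h(z) = C1 + Integral(z/cos(z), z)


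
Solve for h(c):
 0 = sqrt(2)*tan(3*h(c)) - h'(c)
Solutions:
 h(c) = -asin(C1*exp(3*sqrt(2)*c))/3 + pi/3
 h(c) = asin(C1*exp(3*sqrt(2)*c))/3


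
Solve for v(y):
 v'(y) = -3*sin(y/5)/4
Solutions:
 v(y) = C1 + 15*cos(y/5)/4


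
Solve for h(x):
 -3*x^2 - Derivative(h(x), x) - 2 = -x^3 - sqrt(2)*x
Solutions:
 h(x) = C1 + x^4/4 - x^3 + sqrt(2)*x^2/2 - 2*x


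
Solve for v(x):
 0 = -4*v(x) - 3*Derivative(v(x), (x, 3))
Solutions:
 v(x) = C3*exp(-6^(2/3)*x/3) + (C1*sin(2^(2/3)*3^(1/6)*x/2) + C2*cos(2^(2/3)*3^(1/6)*x/2))*exp(6^(2/3)*x/6)


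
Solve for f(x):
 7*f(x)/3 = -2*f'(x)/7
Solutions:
 f(x) = C1*exp(-49*x/6)


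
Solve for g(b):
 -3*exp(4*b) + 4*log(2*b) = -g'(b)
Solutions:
 g(b) = C1 - 4*b*log(b) + 4*b*(1 - log(2)) + 3*exp(4*b)/4


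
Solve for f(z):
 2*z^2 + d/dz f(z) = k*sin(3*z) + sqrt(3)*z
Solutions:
 f(z) = C1 - k*cos(3*z)/3 - 2*z^3/3 + sqrt(3)*z^2/2


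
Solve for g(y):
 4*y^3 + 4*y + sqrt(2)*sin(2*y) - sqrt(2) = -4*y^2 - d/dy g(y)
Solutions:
 g(y) = C1 - y^4 - 4*y^3/3 - 2*y^2 + sqrt(2)*y + sqrt(2)*cos(2*y)/2


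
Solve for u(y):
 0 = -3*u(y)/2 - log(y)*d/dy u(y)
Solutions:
 u(y) = C1*exp(-3*li(y)/2)


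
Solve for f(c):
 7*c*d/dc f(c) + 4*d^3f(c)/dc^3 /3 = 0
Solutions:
 f(c) = C1 + Integral(C2*airyai(-42^(1/3)*c/2) + C3*airybi(-42^(1/3)*c/2), c)


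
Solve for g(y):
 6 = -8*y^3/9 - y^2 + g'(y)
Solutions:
 g(y) = C1 + 2*y^4/9 + y^3/3 + 6*y


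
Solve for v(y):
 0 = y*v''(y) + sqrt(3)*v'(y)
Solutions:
 v(y) = C1 + C2*y^(1 - sqrt(3))


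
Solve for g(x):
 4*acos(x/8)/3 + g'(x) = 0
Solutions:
 g(x) = C1 - 4*x*acos(x/8)/3 + 4*sqrt(64 - x^2)/3


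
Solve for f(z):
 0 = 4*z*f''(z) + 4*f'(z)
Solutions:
 f(z) = C1 + C2*log(z)


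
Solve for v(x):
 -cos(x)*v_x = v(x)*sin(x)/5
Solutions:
 v(x) = C1*cos(x)^(1/5)


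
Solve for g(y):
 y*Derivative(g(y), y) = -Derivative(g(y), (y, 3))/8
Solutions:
 g(y) = C1 + Integral(C2*airyai(-2*y) + C3*airybi(-2*y), y)


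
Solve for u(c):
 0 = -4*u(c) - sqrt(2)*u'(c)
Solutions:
 u(c) = C1*exp(-2*sqrt(2)*c)


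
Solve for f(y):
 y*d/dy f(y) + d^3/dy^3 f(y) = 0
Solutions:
 f(y) = C1 + Integral(C2*airyai(-y) + C3*airybi(-y), y)


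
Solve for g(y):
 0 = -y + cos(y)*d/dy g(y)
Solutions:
 g(y) = C1 + Integral(y/cos(y), y)


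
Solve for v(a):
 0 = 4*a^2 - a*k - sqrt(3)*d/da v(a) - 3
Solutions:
 v(a) = C1 + 4*sqrt(3)*a^3/9 - sqrt(3)*a^2*k/6 - sqrt(3)*a


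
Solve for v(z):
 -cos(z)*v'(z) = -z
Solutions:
 v(z) = C1 + Integral(z/cos(z), z)


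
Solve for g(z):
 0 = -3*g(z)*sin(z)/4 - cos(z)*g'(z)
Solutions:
 g(z) = C1*cos(z)^(3/4)


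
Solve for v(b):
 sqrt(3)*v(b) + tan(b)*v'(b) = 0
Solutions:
 v(b) = C1/sin(b)^(sqrt(3))


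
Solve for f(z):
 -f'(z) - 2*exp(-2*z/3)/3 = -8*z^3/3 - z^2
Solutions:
 f(z) = C1 + 2*z^4/3 + z^3/3 + exp(-2*z/3)


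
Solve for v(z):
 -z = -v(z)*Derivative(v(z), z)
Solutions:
 v(z) = -sqrt(C1 + z^2)
 v(z) = sqrt(C1 + z^2)


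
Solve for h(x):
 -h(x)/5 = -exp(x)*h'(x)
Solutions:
 h(x) = C1*exp(-exp(-x)/5)


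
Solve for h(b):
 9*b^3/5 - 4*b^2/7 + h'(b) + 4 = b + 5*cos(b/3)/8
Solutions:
 h(b) = C1 - 9*b^4/20 + 4*b^3/21 + b^2/2 - 4*b + 15*sin(b/3)/8


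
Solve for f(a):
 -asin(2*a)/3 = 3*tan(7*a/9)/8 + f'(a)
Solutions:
 f(a) = C1 - a*asin(2*a)/3 - sqrt(1 - 4*a^2)/6 + 27*log(cos(7*a/9))/56


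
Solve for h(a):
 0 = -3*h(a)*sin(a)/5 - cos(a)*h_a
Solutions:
 h(a) = C1*cos(a)^(3/5)


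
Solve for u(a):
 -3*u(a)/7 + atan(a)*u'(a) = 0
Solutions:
 u(a) = C1*exp(3*Integral(1/atan(a), a)/7)


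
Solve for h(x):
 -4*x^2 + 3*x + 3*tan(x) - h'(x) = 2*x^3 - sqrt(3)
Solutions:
 h(x) = C1 - x^4/2 - 4*x^3/3 + 3*x^2/2 + sqrt(3)*x - 3*log(cos(x))


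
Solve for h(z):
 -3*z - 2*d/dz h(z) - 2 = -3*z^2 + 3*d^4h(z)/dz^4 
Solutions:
 h(z) = C1 + C4*exp(-2^(1/3)*3^(2/3)*z/3) + z^3/2 - 3*z^2/4 - z + (C2*sin(2^(1/3)*3^(1/6)*z/2) + C3*cos(2^(1/3)*3^(1/6)*z/2))*exp(2^(1/3)*3^(2/3)*z/6)


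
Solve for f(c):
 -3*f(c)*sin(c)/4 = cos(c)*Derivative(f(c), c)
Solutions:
 f(c) = C1*cos(c)^(3/4)


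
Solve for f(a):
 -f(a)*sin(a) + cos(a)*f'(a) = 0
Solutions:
 f(a) = C1/cos(a)


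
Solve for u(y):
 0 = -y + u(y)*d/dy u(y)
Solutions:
 u(y) = -sqrt(C1 + y^2)
 u(y) = sqrt(C1 + y^2)


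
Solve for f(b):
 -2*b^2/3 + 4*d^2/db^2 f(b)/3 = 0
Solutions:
 f(b) = C1 + C2*b + b^4/24


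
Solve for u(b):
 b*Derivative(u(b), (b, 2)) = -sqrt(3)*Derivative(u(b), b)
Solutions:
 u(b) = C1 + C2*b^(1 - sqrt(3))


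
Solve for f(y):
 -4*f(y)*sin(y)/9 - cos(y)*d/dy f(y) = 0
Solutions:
 f(y) = C1*cos(y)^(4/9)


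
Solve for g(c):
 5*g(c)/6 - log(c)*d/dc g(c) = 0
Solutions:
 g(c) = C1*exp(5*li(c)/6)


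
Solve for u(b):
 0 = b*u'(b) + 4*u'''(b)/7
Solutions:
 u(b) = C1 + Integral(C2*airyai(-14^(1/3)*b/2) + C3*airybi(-14^(1/3)*b/2), b)


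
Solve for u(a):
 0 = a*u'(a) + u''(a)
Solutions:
 u(a) = C1 + C2*erf(sqrt(2)*a/2)


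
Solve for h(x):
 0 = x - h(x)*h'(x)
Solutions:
 h(x) = -sqrt(C1 + x^2)
 h(x) = sqrt(C1 + x^2)


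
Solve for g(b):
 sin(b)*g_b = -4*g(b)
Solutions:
 g(b) = C1*(cos(b)^2 + 2*cos(b) + 1)/(cos(b)^2 - 2*cos(b) + 1)


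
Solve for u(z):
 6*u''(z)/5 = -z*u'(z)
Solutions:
 u(z) = C1 + C2*erf(sqrt(15)*z/6)


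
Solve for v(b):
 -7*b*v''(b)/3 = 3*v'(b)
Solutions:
 v(b) = C1 + C2/b^(2/7)


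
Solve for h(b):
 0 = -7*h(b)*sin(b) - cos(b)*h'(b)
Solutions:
 h(b) = C1*cos(b)^7


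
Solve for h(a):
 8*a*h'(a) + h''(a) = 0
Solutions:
 h(a) = C1 + C2*erf(2*a)


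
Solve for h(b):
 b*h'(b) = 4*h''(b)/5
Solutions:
 h(b) = C1 + C2*erfi(sqrt(10)*b/4)


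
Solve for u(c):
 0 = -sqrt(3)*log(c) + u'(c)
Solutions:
 u(c) = C1 + sqrt(3)*c*log(c) - sqrt(3)*c


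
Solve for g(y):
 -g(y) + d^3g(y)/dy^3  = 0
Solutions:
 g(y) = C3*exp(y) + (C1*sin(sqrt(3)*y/2) + C2*cos(sqrt(3)*y/2))*exp(-y/2)


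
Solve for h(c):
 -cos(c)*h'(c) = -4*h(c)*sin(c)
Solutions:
 h(c) = C1/cos(c)^4


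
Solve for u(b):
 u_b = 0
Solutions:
 u(b) = C1


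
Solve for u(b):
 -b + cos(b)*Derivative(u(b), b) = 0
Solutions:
 u(b) = C1 + Integral(b/cos(b), b)


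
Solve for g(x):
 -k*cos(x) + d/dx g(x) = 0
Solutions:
 g(x) = C1 + k*sin(x)


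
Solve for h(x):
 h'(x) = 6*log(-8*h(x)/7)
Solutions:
 -Integral(1/(log(-_y) - log(7) + 3*log(2)), (_y, h(x)))/6 = C1 - x


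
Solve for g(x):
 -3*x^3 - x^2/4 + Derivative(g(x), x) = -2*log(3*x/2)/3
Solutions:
 g(x) = C1 + 3*x^4/4 + x^3/12 - 2*x*log(x)/3 - 2*x*log(3)/3 + 2*x*log(2)/3 + 2*x/3


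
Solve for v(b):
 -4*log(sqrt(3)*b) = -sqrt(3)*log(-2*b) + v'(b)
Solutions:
 v(b) = C1 - b*(4 - sqrt(3))*log(b) + b*(-2*log(3) - sqrt(3) + sqrt(3)*log(2) + 4 + sqrt(3)*I*pi)


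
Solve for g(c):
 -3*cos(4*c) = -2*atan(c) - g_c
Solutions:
 g(c) = C1 - 2*c*atan(c) + log(c^2 + 1) + 3*sin(4*c)/4


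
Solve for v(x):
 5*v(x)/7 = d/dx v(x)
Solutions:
 v(x) = C1*exp(5*x/7)


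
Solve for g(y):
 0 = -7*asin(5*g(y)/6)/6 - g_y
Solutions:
 Integral(1/asin(5*_y/6), (_y, g(y))) = C1 - 7*y/6


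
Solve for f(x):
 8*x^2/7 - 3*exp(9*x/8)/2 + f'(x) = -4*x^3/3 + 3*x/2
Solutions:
 f(x) = C1 - x^4/3 - 8*x^3/21 + 3*x^2/4 + 4*exp(9*x/8)/3


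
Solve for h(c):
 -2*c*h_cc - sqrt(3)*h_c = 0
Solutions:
 h(c) = C1 + C2*c^(1 - sqrt(3)/2)


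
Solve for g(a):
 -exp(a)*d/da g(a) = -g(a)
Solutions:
 g(a) = C1*exp(-exp(-a))


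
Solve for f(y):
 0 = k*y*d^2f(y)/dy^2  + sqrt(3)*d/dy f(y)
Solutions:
 f(y) = C1 + y^(((re(k) - sqrt(3))*re(k) + im(k)^2)/(re(k)^2 + im(k)^2))*(C2*sin(sqrt(3)*log(y)*Abs(im(k))/(re(k)^2 + im(k)^2)) + C3*cos(sqrt(3)*log(y)*im(k)/(re(k)^2 + im(k)^2)))


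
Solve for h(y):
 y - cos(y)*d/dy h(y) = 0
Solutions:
 h(y) = C1 + Integral(y/cos(y), y)


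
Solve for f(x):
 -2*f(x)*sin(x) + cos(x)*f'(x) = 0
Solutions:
 f(x) = C1/cos(x)^2


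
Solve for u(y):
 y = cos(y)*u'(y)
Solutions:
 u(y) = C1 + Integral(y/cos(y), y)


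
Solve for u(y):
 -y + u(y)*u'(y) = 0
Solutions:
 u(y) = -sqrt(C1 + y^2)
 u(y) = sqrt(C1 + y^2)


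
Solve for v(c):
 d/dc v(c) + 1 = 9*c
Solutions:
 v(c) = C1 + 9*c^2/2 - c


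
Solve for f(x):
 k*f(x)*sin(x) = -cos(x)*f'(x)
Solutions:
 f(x) = C1*exp(k*log(cos(x)))


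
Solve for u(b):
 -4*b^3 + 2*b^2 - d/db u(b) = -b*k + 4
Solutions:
 u(b) = C1 - b^4 + 2*b^3/3 + b^2*k/2 - 4*b


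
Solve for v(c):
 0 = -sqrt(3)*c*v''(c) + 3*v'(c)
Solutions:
 v(c) = C1 + C2*c^(1 + sqrt(3))


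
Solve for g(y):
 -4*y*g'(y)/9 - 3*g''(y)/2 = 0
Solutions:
 g(y) = C1 + C2*erf(2*sqrt(3)*y/9)


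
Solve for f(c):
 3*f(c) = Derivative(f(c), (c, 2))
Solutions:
 f(c) = C1*exp(-sqrt(3)*c) + C2*exp(sqrt(3)*c)


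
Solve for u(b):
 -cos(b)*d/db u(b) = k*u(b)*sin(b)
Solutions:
 u(b) = C1*exp(k*log(cos(b)))


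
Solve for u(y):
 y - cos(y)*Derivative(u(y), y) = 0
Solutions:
 u(y) = C1 + Integral(y/cos(y), y)


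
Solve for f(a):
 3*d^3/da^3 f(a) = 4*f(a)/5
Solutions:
 f(a) = C3*exp(30^(2/3)*a/15) + (C1*sin(10^(2/3)*3^(1/6)*a/10) + C2*cos(10^(2/3)*3^(1/6)*a/10))*exp(-30^(2/3)*a/30)


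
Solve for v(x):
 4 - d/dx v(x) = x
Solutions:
 v(x) = C1 - x^2/2 + 4*x


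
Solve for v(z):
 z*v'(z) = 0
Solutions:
 v(z) = C1


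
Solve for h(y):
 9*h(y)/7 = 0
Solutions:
 h(y) = 0


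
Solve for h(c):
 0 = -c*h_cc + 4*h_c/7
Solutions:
 h(c) = C1 + C2*c^(11/7)


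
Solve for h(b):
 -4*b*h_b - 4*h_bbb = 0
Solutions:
 h(b) = C1 + Integral(C2*airyai(-b) + C3*airybi(-b), b)


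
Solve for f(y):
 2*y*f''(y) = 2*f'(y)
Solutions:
 f(y) = C1 + C2*y^2


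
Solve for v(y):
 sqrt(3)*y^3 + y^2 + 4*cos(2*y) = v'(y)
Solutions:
 v(y) = C1 + sqrt(3)*y^4/4 + y^3/3 + 2*sin(2*y)


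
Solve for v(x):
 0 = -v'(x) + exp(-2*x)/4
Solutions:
 v(x) = C1 - exp(-2*x)/8


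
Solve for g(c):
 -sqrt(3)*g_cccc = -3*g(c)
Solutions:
 g(c) = C1*exp(-3^(1/8)*c) + C2*exp(3^(1/8)*c) + C3*sin(3^(1/8)*c) + C4*cos(3^(1/8)*c)


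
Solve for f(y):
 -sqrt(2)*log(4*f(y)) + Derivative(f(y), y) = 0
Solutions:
 -sqrt(2)*Integral(1/(log(_y) + 2*log(2)), (_y, f(y)))/2 = C1 - y


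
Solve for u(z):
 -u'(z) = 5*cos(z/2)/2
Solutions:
 u(z) = C1 - 5*sin(z/2)


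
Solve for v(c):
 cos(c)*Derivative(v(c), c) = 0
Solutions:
 v(c) = C1


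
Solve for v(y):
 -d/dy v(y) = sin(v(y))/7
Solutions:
 y/7 + log(cos(v(y)) - 1)/2 - log(cos(v(y)) + 1)/2 = C1


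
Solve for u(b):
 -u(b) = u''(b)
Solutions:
 u(b) = C1*sin(b) + C2*cos(b)


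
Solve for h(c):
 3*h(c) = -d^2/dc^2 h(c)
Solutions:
 h(c) = C1*sin(sqrt(3)*c) + C2*cos(sqrt(3)*c)


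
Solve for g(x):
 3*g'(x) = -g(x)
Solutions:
 g(x) = C1*exp(-x/3)


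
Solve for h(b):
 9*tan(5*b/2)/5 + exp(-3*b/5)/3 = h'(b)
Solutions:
 h(b) = C1 + 9*log(tan(5*b/2)^2 + 1)/25 - 5*exp(-3*b/5)/9


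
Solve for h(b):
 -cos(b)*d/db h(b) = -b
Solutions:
 h(b) = C1 + Integral(b/cos(b), b)


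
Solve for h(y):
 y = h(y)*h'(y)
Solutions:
 h(y) = -sqrt(C1 + y^2)
 h(y) = sqrt(C1 + y^2)


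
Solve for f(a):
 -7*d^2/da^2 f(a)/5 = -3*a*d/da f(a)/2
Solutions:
 f(a) = C1 + C2*erfi(sqrt(105)*a/14)


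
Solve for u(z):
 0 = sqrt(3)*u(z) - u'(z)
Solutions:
 u(z) = C1*exp(sqrt(3)*z)


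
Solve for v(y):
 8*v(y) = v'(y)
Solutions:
 v(y) = C1*exp(8*y)


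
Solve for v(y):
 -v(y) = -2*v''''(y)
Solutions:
 v(y) = C1*exp(-2^(3/4)*y/2) + C2*exp(2^(3/4)*y/2) + C3*sin(2^(3/4)*y/2) + C4*cos(2^(3/4)*y/2)


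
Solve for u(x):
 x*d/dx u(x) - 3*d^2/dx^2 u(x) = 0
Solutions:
 u(x) = C1 + C2*erfi(sqrt(6)*x/6)


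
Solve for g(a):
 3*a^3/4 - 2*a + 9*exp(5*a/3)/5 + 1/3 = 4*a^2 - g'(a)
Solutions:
 g(a) = C1 - 3*a^4/16 + 4*a^3/3 + a^2 - a/3 - 27*exp(5*a/3)/25


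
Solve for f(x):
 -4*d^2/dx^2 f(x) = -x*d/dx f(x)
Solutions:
 f(x) = C1 + C2*erfi(sqrt(2)*x/4)


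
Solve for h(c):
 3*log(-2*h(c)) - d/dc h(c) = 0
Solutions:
 -Integral(1/(log(-_y) + log(2)), (_y, h(c)))/3 = C1 - c


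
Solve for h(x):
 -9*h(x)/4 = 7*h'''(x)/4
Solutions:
 h(x) = C3*exp(-21^(2/3)*x/7) + (C1*sin(3*3^(1/6)*7^(2/3)*x/14) + C2*cos(3*3^(1/6)*7^(2/3)*x/14))*exp(21^(2/3)*x/14)


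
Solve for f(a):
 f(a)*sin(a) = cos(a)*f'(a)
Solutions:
 f(a) = C1/cos(a)


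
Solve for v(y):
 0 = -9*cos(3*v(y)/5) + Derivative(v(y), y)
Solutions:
 -9*y - 5*log(sin(3*v(y)/5) - 1)/6 + 5*log(sin(3*v(y)/5) + 1)/6 = C1


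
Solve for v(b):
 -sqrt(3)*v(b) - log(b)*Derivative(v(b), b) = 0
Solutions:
 v(b) = C1*exp(-sqrt(3)*li(b))


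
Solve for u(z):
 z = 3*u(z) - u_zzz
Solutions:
 u(z) = C3*exp(3^(1/3)*z) + z/3 + (C1*sin(3^(5/6)*z/2) + C2*cos(3^(5/6)*z/2))*exp(-3^(1/3)*z/2)


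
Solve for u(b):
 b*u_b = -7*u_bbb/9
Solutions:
 u(b) = C1 + Integral(C2*airyai(-21^(2/3)*b/7) + C3*airybi(-21^(2/3)*b/7), b)


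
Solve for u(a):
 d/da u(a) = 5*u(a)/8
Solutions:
 u(a) = C1*exp(5*a/8)


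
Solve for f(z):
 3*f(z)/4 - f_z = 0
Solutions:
 f(z) = C1*exp(3*z/4)


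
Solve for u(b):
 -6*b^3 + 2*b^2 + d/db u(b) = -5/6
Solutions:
 u(b) = C1 + 3*b^4/2 - 2*b^3/3 - 5*b/6


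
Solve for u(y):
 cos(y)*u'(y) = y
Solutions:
 u(y) = C1 + Integral(y/cos(y), y)


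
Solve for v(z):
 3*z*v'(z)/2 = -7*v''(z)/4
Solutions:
 v(z) = C1 + C2*erf(sqrt(21)*z/7)


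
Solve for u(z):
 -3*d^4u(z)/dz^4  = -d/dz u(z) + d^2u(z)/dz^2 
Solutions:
 u(z) = C1 + C2*exp(-2^(1/3)*z*(-2/(9 + sqrt(85))^(1/3) + 2^(1/3)*(9 + sqrt(85))^(1/3))/12)*sin(2^(1/3)*sqrt(3)*z*(2/(9 + sqrt(85))^(1/3) + 2^(1/3)*(9 + sqrt(85))^(1/3))/12) + C3*exp(-2^(1/3)*z*(-2/(9 + sqrt(85))^(1/3) + 2^(1/3)*(9 + sqrt(85))^(1/3))/12)*cos(2^(1/3)*sqrt(3)*z*(2/(9 + sqrt(85))^(1/3) + 2^(1/3)*(9 + sqrt(85))^(1/3))/12) + C4*exp(2^(1/3)*z*(-2/(9 + sqrt(85))^(1/3) + 2^(1/3)*(9 + sqrt(85))^(1/3))/6)


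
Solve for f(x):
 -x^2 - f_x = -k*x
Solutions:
 f(x) = C1 + k*x^2/2 - x^3/3


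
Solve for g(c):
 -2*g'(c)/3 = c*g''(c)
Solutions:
 g(c) = C1 + C2*c^(1/3)


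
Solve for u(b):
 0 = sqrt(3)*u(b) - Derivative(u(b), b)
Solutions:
 u(b) = C1*exp(sqrt(3)*b)


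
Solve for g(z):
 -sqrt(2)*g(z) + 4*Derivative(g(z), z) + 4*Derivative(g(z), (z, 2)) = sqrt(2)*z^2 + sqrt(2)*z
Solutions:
 g(z) = C1*exp(z*(-1 + sqrt(1 + sqrt(2)))/2) + C2*exp(-z*(1 + sqrt(1 + sqrt(2)))/2) - z^2 - 4*sqrt(2)*z - z - 16 - 6*sqrt(2)


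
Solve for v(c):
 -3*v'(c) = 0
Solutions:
 v(c) = C1


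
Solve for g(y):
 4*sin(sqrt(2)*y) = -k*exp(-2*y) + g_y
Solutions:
 g(y) = C1 - k*exp(-2*y)/2 - 2*sqrt(2)*cos(sqrt(2)*y)


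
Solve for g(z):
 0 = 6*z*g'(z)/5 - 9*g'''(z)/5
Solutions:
 g(z) = C1 + Integral(C2*airyai(2^(1/3)*3^(2/3)*z/3) + C3*airybi(2^(1/3)*3^(2/3)*z/3), z)


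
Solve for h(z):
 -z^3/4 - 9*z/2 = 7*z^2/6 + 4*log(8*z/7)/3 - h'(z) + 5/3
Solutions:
 h(z) = C1 + z^4/16 + 7*z^3/18 + 9*z^2/4 + 4*z*log(z)/3 - 4*z*log(7)/3 + z/3 + 4*z*log(2)


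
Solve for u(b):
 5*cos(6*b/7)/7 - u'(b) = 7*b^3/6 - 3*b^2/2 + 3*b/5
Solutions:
 u(b) = C1 - 7*b^4/24 + b^3/2 - 3*b^2/10 + 5*sin(6*b/7)/6


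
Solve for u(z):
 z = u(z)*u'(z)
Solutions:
 u(z) = -sqrt(C1 + z^2)
 u(z) = sqrt(C1 + z^2)


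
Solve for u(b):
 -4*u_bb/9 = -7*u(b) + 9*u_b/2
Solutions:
 u(b) = C1*exp(3*b*(-27 + sqrt(1177))/16) + C2*exp(-3*b*(27 + sqrt(1177))/16)


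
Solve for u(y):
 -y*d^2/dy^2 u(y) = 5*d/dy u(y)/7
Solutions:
 u(y) = C1 + C2*y^(2/7)


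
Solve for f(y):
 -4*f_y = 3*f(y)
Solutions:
 f(y) = C1*exp(-3*y/4)


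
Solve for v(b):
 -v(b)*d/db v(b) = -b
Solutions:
 v(b) = -sqrt(C1 + b^2)
 v(b) = sqrt(C1 + b^2)


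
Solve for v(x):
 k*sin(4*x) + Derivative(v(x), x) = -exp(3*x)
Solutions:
 v(x) = C1 + k*cos(4*x)/4 - exp(3*x)/3


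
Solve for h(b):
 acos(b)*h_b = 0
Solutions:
 h(b) = C1


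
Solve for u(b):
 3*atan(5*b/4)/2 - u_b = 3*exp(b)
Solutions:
 u(b) = C1 + 3*b*atan(5*b/4)/2 - 3*exp(b) - 3*log(25*b^2 + 16)/5


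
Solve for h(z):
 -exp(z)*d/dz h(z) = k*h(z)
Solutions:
 h(z) = C1*exp(k*exp(-z))


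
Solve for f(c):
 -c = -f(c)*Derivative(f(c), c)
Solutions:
 f(c) = -sqrt(C1 + c^2)
 f(c) = sqrt(C1 + c^2)


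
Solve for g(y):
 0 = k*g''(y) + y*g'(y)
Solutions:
 g(y) = C1 + C2*sqrt(k)*erf(sqrt(2)*y*sqrt(1/k)/2)


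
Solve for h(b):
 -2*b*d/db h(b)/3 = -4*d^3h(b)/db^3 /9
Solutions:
 h(b) = C1 + Integral(C2*airyai(2^(2/3)*3^(1/3)*b/2) + C3*airybi(2^(2/3)*3^(1/3)*b/2), b)


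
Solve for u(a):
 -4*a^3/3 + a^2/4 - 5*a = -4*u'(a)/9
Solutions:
 u(a) = C1 + 3*a^4/4 - 3*a^3/16 + 45*a^2/8


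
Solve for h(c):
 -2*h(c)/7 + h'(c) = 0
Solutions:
 h(c) = C1*exp(2*c/7)


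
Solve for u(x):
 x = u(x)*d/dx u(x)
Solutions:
 u(x) = -sqrt(C1 + x^2)
 u(x) = sqrt(C1 + x^2)


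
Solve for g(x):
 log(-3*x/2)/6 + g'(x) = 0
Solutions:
 g(x) = C1 - x*log(-x)/6 + x*(-log(3) + log(2) + 1)/6


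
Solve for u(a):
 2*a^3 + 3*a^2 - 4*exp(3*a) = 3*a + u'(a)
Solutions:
 u(a) = C1 + a^4/2 + a^3 - 3*a^2/2 - 4*exp(3*a)/3


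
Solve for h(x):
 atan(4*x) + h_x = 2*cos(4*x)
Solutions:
 h(x) = C1 - x*atan(4*x) + log(16*x^2 + 1)/8 + sin(4*x)/2


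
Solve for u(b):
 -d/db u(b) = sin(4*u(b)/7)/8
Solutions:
 b/8 + 7*log(cos(4*u(b)/7) - 1)/8 - 7*log(cos(4*u(b)/7) + 1)/8 = C1


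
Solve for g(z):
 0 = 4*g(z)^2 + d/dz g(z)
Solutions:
 g(z) = 1/(C1 + 4*z)


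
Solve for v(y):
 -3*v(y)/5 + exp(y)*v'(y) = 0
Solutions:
 v(y) = C1*exp(-3*exp(-y)/5)


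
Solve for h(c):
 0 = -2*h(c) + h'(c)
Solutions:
 h(c) = C1*exp(2*c)


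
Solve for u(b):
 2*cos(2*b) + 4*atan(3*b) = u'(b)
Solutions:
 u(b) = C1 + 4*b*atan(3*b) - 2*log(9*b^2 + 1)/3 + sin(2*b)


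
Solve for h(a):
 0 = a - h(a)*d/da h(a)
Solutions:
 h(a) = -sqrt(C1 + a^2)
 h(a) = sqrt(C1 + a^2)


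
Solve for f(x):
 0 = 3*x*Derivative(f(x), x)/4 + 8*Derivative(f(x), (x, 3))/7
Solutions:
 f(x) = C1 + Integral(C2*airyai(-42^(1/3)*x/4) + C3*airybi(-42^(1/3)*x/4), x)


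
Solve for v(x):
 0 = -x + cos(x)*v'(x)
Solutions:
 v(x) = C1 + Integral(x/cos(x), x)


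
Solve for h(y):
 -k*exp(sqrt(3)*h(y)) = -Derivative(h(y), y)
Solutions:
 h(y) = sqrt(3)*(2*log(-1/(C1 + k*y)) - log(3))/6


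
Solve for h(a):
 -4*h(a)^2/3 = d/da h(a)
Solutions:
 h(a) = 3/(C1 + 4*a)


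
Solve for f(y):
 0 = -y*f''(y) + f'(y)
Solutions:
 f(y) = C1 + C2*y^2


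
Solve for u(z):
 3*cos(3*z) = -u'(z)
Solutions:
 u(z) = C1 - sin(3*z)


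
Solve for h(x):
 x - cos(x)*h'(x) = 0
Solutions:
 h(x) = C1 + Integral(x/cos(x), x)


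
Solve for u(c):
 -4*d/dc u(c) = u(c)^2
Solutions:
 u(c) = 4/(C1 + c)


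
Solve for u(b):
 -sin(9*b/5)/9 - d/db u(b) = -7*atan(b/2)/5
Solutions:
 u(b) = C1 + 7*b*atan(b/2)/5 - 7*log(b^2 + 4)/5 + 5*cos(9*b/5)/81


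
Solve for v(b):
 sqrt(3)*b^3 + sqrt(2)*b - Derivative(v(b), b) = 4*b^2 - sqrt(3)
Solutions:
 v(b) = C1 + sqrt(3)*b^4/4 - 4*b^3/3 + sqrt(2)*b^2/2 + sqrt(3)*b


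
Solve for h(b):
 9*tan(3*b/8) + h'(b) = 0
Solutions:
 h(b) = C1 + 24*log(cos(3*b/8))


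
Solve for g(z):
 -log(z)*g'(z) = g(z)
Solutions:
 g(z) = C1*exp(-li(z))


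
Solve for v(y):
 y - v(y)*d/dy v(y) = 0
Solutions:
 v(y) = -sqrt(C1 + y^2)
 v(y) = sqrt(C1 + y^2)


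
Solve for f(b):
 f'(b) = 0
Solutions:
 f(b) = C1


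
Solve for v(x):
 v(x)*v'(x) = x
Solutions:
 v(x) = -sqrt(C1 + x^2)
 v(x) = sqrt(C1 + x^2)


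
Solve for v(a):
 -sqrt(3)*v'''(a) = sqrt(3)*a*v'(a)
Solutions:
 v(a) = C1 + Integral(C2*airyai(-a) + C3*airybi(-a), a)


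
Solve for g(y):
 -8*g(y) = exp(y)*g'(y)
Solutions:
 g(y) = C1*exp(8*exp(-y))


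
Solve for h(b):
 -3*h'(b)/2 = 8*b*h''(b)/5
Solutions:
 h(b) = C1 + C2*b^(1/16)


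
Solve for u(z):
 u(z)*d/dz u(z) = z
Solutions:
 u(z) = -sqrt(C1 + z^2)
 u(z) = sqrt(C1 + z^2)


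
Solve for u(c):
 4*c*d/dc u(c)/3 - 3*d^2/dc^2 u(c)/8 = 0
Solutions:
 u(c) = C1 + C2*erfi(4*c/3)


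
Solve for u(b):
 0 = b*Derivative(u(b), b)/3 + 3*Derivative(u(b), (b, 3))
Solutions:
 u(b) = C1 + Integral(C2*airyai(-3^(1/3)*b/3) + C3*airybi(-3^(1/3)*b/3), b)


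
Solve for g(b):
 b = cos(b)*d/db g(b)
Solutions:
 g(b) = C1 + Integral(b/cos(b), b)


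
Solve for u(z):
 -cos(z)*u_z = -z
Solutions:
 u(z) = C1 + Integral(z/cos(z), z)


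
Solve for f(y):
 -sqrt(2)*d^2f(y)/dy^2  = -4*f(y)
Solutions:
 f(y) = C1*exp(-2^(3/4)*y) + C2*exp(2^(3/4)*y)


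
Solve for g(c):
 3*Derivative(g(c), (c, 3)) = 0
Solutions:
 g(c) = C1 + C2*c + C3*c^2


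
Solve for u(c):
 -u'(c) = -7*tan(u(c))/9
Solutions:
 u(c) = pi - asin(C1*exp(7*c/9))
 u(c) = asin(C1*exp(7*c/9))


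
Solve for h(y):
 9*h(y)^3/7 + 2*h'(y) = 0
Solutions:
 h(y) = -sqrt(7)*sqrt(-1/(C1 - 9*y))
 h(y) = sqrt(7)*sqrt(-1/(C1 - 9*y))


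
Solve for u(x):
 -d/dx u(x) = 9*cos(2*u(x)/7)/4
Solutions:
 9*x/4 - 7*log(sin(2*u(x)/7) - 1)/4 + 7*log(sin(2*u(x)/7) + 1)/4 = C1


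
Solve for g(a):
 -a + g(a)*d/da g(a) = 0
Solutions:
 g(a) = -sqrt(C1 + a^2)
 g(a) = sqrt(C1 + a^2)


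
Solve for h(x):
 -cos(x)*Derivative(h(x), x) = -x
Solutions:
 h(x) = C1 + Integral(x/cos(x), x)


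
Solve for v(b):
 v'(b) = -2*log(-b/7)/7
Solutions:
 v(b) = C1 - 2*b*log(-b)/7 + 2*b*(1 + log(7))/7


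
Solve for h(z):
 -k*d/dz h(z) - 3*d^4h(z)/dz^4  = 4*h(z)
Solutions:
 h(z) = C1*exp(2^(2/3)*sqrt(3)*z*(-sqrt(2^(1/3)*(3*k^2 + sqrt(9*k^4 - 16384))^(1/3) + 32/(3*k^2 + sqrt(9*k^4 - 16384))^(1/3)) + sqrt(4*sqrt(3)*k/sqrt(2^(1/3)*(3*k^2 + sqrt(9*k^4 - 16384))^(1/3) + 32/(3*k^2 + sqrt(9*k^4 - 16384))^(1/3)) - 2^(1/3)*(3*k^2 + sqrt(9*k^4 - 16384))^(1/3) - 32/(3*k^2 + sqrt(9*k^4 - 16384))^(1/3)))/12) + C2*exp(2^(2/3)*sqrt(3)*z*(sqrt(2^(1/3)*(3*k^2 + sqrt(9*k^4 - 16384))^(1/3) + 32/(3*k^2 + sqrt(9*k^4 - 16384))^(1/3)) - sqrt(-4*sqrt(3)*k/sqrt(2^(1/3)*(3*k^2 + sqrt(9*k^4 - 16384))^(1/3) + 32/(3*k^2 + sqrt(9*k^4 - 16384))^(1/3)) - 2^(1/3)*(3*k^2 + sqrt(9*k^4 - 16384))^(1/3) - 32/(3*k^2 + sqrt(9*k^4 - 16384))^(1/3)))/12) + C3*exp(2^(2/3)*sqrt(3)*z*(sqrt(2^(1/3)*(3*k^2 + sqrt(9*k^4 - 16384))^(1/3) + 32/(3*k^2 + sqrt(9*k^4 - 16384))^(1/3)) + sqrt(-4*sqrt(3)*k/sqrt(2^(1/3)*(3*k^2 + sqrt(9*k^4 - 16384))^(1/3) + 32/(3*k^2 + sqrt(9*k^4 - 16384))^(1/3)) - 2^(1/3)*(3*k^2 + sqrt(9*k^4 - 16384))^(1/3) - 32/(3*k^2 + sqrt(9*k^4 - 16384))^(1/3)))/12) + C4*exp(-2^(2/3)*sqrt(3)*z*(sqrt(2^(1/3)*(3*k^2 + sqrt(9*k^4 - 16384))^(1/3) + 32/(3*k^2 + sqrt(9*k^4 - 16384))^(1/3)) + sqrt(4*sqrt(3)*k/sqrt(2^(1/3)*(3*k^2 + sqrt(9*k^4 - 16384))^(1/3) + 32/(3*k^2 + sqrt(9*k^4 - 16384))^(1/3)) - 2^(1/3)*(3*k^2 + sqrt(9*k^4 - 16384))^(1/3) - 32/(3*k^2 + sqrt(9*k^4 - 16384))^(1/3)))/12)


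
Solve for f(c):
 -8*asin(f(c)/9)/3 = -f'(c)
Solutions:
 Integral(1/asin(_y/9), (_y, f(c))) = C1 + 8*c/3


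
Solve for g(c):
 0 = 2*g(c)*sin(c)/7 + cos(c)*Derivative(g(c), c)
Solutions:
 g(c) = C1*cos(c)^(2/7)


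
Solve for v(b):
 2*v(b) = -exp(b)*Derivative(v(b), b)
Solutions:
 v(b) = C1*exp(2*exp(-b))


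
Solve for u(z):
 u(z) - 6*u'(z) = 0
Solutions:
 u(z) = C1*exp(z/6)


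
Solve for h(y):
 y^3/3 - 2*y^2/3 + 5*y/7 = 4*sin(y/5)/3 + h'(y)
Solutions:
 h(y) = C1 + y^4/12 - 2*y^3/9 + 5*y^2/14 + 20*cos(y/5)/3


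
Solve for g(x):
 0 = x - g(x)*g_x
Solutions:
 g(x) = -sqrt(C1 + x^2)
 g(x) = sqrt(C1 + x^2)


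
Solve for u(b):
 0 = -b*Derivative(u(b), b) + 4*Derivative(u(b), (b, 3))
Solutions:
 u(b) = C1 + Integral(C2*airyai(2^(1/3)*b/2) + C3*airybi(2^(1/3)*b/2), b)


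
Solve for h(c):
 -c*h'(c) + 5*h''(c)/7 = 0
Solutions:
 h(c) = C1 + C2*erfi(sqrt(70)*c/10)


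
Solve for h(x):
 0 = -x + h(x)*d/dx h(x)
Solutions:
 h(x) = -sqrt(C1 + x^2)
 h(x) = sqrt(C1 + x^2)


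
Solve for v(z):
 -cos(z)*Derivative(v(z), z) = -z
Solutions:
 v(z) = C1 + Integral(z/cos(z), z)


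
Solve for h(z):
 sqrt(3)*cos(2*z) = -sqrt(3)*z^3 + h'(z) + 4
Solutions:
 h(z) = C1 + sqrt(3)*z^4/4 - 4*z + sqrt(3)*sin(2*z)/2


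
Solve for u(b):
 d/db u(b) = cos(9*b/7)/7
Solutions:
 u(b) = C1 + sin(9*b/7)/9


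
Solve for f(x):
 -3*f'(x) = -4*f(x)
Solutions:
 f(x) = C1*exp(4*x/3)


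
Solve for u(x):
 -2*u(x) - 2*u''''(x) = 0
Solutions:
 u(x) = (C1*sin(sqrt(2)*x/2) + C2*cos(sqrt(2)*x/2))*exp(-sqrt(2)*x/2) + (C3*sin(sqrt(2)*x/2) + C4*cos(sqrt(2)*x/2))*exp(sqrt(2)*x/2)


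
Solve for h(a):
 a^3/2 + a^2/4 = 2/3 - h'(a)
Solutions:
 h(a) = C1 - a^4/8 - a^3/12 + 2*a/3


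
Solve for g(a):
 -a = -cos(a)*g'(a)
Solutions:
 g(a) = C1 + Integral(a/cos(a), a)


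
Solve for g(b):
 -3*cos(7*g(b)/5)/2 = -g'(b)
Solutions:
 -3*b/2 - 5*log(sin(7*g(b)/5) - 1)/14 + 5*log(sin(7*g(b)/5) + 1)/14 = C1


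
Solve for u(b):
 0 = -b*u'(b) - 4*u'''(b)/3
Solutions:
 u(b) = C1 + Integral(C2*airyai(-6^(1/3)*b/2) + C3*airybi(-6^(1/3)*b/2), b)


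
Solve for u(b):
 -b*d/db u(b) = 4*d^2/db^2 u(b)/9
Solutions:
 u(b) = C1 + C2*erf(3*sqrt(2)*b/4)


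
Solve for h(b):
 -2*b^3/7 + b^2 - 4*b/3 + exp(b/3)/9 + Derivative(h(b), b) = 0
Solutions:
 h(b) = C1 + b^4/14 - b^3/3 + 2*b^2/3 - exp(b/3)/3


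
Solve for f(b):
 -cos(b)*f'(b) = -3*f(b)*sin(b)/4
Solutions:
 f(b) = C1/cos(b)^(3/4)


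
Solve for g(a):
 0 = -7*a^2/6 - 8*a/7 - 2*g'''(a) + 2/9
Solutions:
 g(a) = C1 + C2*a + C3*a^2 - 7*a^5/720 - a^4/42 + a^3/54


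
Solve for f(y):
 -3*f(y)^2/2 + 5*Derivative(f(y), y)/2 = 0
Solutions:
 f(y) = -5/(C1 + 3*y)


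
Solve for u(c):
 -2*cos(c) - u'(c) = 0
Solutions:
 u(c) = C1 - 2*sin(c)


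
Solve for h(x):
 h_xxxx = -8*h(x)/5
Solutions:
 h(x) = (C1*sin(2^(1/4)*5^(3/4)*x/5) + C2*cos(2^(1/4)*5^(3/4)*x/5))*exp(-2^(1/4)*5^(3/4)*x/5) + (C3*sin(2^(1/4)*5^(3/4)*x/5) + C4*cos(2^(1/4)*5^(3/4)*x/5))*exp(2^(1/4)*5^(3/4)*x/5)


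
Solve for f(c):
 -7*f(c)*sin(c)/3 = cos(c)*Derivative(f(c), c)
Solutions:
 f(c) = C1*cos(c)^(7/3)


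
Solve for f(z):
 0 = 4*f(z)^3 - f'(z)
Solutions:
 f(z) = -sqrt(2)*sqrt(-1/(C1 + 4*z))/2
 f(z) = sqrt(2)*sqrt(-1/(C1 + 4*z))/2


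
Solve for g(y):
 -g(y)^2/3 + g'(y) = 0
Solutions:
 g(y) = -3/(C1 + y)


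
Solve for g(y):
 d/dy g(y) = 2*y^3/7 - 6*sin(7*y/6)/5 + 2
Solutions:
 g(y) = C1 + y^4/14 + 2*y + 36*cos(7*y/6)/35


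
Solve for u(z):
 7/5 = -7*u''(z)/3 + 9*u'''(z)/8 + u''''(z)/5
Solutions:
 u(z) = C1 + C2*z + C3*exp(z*(-135 + sqrt(45105))/48) + C4*exp(-z*(135 + sqrt(45105))/48) - 3*z^2/10


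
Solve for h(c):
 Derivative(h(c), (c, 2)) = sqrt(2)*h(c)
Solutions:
 h(c) = C1*exp(-2^(1/4)*c) + C2*exp(2^(1/4)*c)


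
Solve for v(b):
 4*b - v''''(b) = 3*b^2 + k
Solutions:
 v(b) = C1 + C2*b + C3*b^2 + C4*b^3 - b^6/120 + b^5/30 - b^4*k/24


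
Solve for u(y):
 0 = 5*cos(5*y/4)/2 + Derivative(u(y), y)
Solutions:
 u(y) = C1 - 2*sin(5*y/4)


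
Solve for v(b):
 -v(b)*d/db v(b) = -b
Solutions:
 v(b) = -sqrt(C1 + b^2)
 v(b) = sqrt(C1 + b^2)


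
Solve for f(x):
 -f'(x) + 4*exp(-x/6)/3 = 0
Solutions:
 f(x) = C1 - 8*exp(-x/6)


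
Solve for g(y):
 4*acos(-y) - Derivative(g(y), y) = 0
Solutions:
 g(y) = C1 + 4*y*acos(-y) + 4*sqrt(1 - y^2)


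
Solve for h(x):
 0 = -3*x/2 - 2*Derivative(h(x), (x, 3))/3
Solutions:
 h(x) = C1 + C2*x + C3*x^2 - 3*x^4/32


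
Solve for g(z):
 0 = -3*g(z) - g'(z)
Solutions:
 g(z) = C1*exp(-3*z)


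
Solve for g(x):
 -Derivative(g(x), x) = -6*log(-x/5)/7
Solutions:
 g(x) = C1 + 6*x*log(-x)/7 + 6*x*(-log(5) - 1)/7


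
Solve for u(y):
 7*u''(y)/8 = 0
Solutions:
 u(y) = C1 + C2*y


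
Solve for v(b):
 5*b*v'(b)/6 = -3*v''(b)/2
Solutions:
 v(b) = C1 + C2*erf(sqrt(10)*b/6)


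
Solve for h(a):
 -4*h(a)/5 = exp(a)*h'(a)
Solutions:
 h(a) = C1*exp(4*exp(-a)/5)


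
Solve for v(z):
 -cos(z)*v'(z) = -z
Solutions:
 v(z) = C1 + Integral(z/cos(z), z)


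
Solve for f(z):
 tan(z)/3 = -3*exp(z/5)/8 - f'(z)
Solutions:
 f(z) = C1 - 15*exp(z/5)/8 + log(cos(z))/3


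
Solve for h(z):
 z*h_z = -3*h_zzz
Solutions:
 h(z) = C1 + Integral(C2*airyai(-3^(2/3)*z/3) + C3*airybi(-3^(2/3)*z/3), z)


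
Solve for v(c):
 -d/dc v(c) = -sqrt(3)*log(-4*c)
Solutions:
 v(c) = C1 + sqrt(3)*c*log(-c) + sqrt(3)*c*(-1 + 2*log(2))


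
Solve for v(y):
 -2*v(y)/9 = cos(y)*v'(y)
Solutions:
 v(y) = C1*(sin(y) - 1)^(1/9)/(sin(y) + 1)^(1/9)


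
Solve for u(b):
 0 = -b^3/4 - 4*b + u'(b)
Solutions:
 u(b) = C1 + b^4/16 + 2*b^2


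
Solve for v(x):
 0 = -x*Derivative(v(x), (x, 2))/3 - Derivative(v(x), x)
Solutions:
 v(x) = C1 + C2/x^2


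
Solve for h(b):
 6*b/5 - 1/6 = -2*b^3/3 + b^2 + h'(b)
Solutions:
 h(b) = C1 + b^4/6 - b^3/3 + 3*b^2/5 - b/6


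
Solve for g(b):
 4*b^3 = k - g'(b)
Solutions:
 g(b) = C1 - b^4 + b*k


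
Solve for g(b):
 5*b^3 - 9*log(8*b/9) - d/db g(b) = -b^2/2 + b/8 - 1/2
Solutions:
 g(b) = C1 + 5*b^4/4 + b^3/6 - b^2/16 - 9*b*log(b) - 27*b*log(2) + 19*b/2 + 18*b*log(3)


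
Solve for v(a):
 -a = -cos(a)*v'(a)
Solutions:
 v(a) = C1 + Integral(a/cos(a), a)


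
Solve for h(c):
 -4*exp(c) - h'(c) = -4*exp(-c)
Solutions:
 h(c) = C1 - 8*cosh(c)


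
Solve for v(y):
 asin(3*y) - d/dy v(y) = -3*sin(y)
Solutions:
 v(y) = C1 + y*asin(3*y) + sqrt(1 - 9*y^2)/3 - 3*cos(y)


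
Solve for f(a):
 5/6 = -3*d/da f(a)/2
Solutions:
 f(a) = C1 - 5*a/9


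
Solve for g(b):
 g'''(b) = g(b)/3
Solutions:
 g(b) = C3*exp(3^(2/3)*b/3) + (C1*sin(3^(1/6)*b/2) + C2*cos(3^(1/6)*b/2))*exp(-3^(2/3)*b/6)


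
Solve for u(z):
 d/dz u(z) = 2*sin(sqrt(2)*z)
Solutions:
 u(z) = C1 - sqrt(2)*cos(sqrt(2)*z)
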